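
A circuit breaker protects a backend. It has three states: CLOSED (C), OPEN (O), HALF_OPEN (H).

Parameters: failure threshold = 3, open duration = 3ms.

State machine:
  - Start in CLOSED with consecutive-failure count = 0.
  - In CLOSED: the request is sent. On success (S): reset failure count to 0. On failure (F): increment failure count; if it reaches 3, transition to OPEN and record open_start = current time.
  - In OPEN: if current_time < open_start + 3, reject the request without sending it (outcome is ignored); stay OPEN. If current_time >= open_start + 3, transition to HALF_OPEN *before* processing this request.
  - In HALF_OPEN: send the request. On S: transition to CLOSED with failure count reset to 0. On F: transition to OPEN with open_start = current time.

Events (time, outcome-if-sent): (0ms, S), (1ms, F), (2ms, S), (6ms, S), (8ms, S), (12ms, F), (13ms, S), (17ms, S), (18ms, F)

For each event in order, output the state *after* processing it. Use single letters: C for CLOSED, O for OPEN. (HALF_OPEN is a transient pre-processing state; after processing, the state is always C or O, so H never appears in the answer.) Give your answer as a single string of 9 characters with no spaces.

State after each event:
  event#1 t=0ms outcome=S: state=CLOSED
  event#2 t=1ms outcome=F: state=CLOSED
  event#3 t=2ms outcome=S: state=CLOSED
  event#4 t=6ms outcome=S: state=CLOSED
  event#5 t=8ms outcome=S: state=CLOSED
  event#6 t=12ms outcome=F: state=CLOSED
  event#7 t=13ms outcome=S: state=CLOSED
  event#8 t=17ms outcome=S: state=CLOSED
  event#9 t=18ms outcome=F: state=CLOSED

Answer: CCCCCCCCC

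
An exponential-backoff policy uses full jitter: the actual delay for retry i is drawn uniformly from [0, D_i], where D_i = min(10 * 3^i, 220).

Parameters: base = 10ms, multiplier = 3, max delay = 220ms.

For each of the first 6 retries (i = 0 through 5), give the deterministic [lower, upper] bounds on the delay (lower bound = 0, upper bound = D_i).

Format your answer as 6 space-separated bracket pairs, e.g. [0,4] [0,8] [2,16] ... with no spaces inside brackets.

Computing bounds per retry:
  i=0: D_i=min(10*3^0,220)=10, bounds=[0,10]
  i=1: D_i=min(10*3^1,220)=30, bounds=[0,30]
  i=2: D_i=min(10*3^2,220)=90, bounds=[0,90]
  i=3: D_i=min(10*3^3,220)=220, bounds=[0,220]
  i=4: D_i=min(10*3^4,220)=220, bounds=[0,220]
  i=5: D_i=min(10*3^5,220)=220, bounds=[0,220]

Answer: [0,10] [0,30] [0,90] [0,220] [0,220] [0,220]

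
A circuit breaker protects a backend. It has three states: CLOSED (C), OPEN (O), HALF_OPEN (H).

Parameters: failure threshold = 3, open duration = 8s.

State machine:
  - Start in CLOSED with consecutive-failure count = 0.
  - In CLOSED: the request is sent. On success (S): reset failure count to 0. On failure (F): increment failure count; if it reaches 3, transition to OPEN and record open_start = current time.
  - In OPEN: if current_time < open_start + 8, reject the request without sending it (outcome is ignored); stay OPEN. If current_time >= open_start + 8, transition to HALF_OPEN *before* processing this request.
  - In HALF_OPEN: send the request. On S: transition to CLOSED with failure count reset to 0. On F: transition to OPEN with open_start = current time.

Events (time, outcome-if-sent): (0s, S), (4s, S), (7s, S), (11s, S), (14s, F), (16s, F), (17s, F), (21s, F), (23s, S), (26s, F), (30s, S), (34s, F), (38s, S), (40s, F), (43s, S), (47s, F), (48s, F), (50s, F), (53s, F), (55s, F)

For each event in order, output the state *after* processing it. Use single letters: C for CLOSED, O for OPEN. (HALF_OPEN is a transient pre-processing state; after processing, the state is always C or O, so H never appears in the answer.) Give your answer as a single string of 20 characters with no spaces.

Answer: CCCCCCOOOOOOOOCCCOOO

Derivation:
State after each event:
  event#1 t=0s outcome=S: state=CLOSED
  event#2 t=4s outcome=S: state=CLOSED
  event#3 t=7s outcome=S: state=CLOSED
  event#4 t=11s outcome=S: state=CLOSED
  event#5 t=14s outcome=F: state=CLOSED
  event#6 t=16s outcome=F: state=CLOSED
  event#7 t=17s outcome=F: state=OPEN
  event#8 t=21s outcome=F: state=OPEN
  event#9 t=23s outcome=S: state=OPEN
  event#10 t=26s outcome=F: state=OPEN
  event#11 t=30s outcome=S: state=OPEN
  event#12 t=34s outcome=F: state=OPEN
  event#13 t=38s outcome=S: state=OPEN
  event#14 t=40s outcome=F: state=OPEN
  event#15 t=43s outcome=S: state=CLOSED
  event#16 t=47s outcome=F: state=CLOSED
  event#17 t=48s outcome=F: state=CLOSED
  event#18 t=50s outcome=F: state=OPEN
  event#19 t=53s outcome=F: state=OPEN
  event#20 t=55s outcome=F: state=OPEN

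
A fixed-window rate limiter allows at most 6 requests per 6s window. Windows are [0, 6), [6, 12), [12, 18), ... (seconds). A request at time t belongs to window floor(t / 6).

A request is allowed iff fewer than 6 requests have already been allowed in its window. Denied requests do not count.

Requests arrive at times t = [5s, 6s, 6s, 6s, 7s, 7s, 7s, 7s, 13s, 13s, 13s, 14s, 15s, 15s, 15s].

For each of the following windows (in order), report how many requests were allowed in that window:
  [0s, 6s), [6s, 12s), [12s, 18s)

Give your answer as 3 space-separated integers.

Answer: 1 6 6

Derivation:
Processing requests:
  req#1 t=5s (window 0): ALLOW
  req#2 t=6s (window 1): ALLOW
  req#3 t=6s (window 1): ALLOW
  req#4 t=6s (window 1): ALLOW
  req#5 t=7s (window 1): ALLOW
  req#6 t=7s (window 1): ALLOW
  req#7 t=7s (window 1): ALLOW
  req#8 t=7s (window 1): DENY
  req#9 t=13s (window 2): ALLOW
  req#10 t=13s (window 2): ALLOW
  req#11 t=13s (window 2): ALLOW
  req#12 t=14s (window 2): ALLOW
  req#13 t=15s (window 2): ALLOW
  req#14 t=15s (window 2): ALLOW
  req#15 t=15s (window 2): DENY

Allowed counts by window: 1 6 6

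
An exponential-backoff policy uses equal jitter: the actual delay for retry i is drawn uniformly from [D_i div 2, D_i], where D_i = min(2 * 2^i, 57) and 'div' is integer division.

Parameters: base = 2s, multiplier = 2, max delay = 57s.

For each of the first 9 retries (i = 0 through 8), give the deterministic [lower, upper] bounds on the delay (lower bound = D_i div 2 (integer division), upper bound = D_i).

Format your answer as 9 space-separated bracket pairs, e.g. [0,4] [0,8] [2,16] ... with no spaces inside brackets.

Computing bounds per retry:
  i=0: D_i=min(2*2^0,57)=2, bounds=[1,2]
  i=1: D_i=min(2*2^1,57)=4, bounds=[2,4]
  i=2: D_i=min(2*2^2,57)=8, bounds=[4,8]
  i=3: D_i=min(2*2^3,57)=16, bounds=[8,16]
  i=4: D_i=min(2*2^4,57)=32, bounds=[16,32]
  i=5: D_i=min(2*2^5,57)=57, bounds=[28,57]
  i=6: D_i=min(2*2^6,57)=57, bounds=[28,57]
  i=7: D_i=min(2*2^7,57)=57, bounds=[28,57]
  i=8: D_i=min(2*2^8,57)=57, bounds=[28,57]

Answer: [1,2] [2,4] [4,8] [8,16] [16,32] [28,57] [28,57] [28,57] [28,57]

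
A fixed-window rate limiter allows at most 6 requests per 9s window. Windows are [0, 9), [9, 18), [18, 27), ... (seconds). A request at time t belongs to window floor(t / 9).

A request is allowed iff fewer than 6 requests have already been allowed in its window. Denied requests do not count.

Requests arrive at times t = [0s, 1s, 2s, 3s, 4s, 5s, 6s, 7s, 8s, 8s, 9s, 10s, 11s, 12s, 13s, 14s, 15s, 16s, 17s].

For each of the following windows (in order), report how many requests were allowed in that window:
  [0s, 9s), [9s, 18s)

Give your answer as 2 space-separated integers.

Processing requests:
  req#1 t=0s (window 0): ALLOW
  req#2 t=1s (window 0): ALLOW
  req#3 t=2s (window 0): ALLOW
  req#4 t=3s (window 0): ALLOW
  req#5 t=4s (window 0): ALLOW
  req#6 t=5s (window 0): ALLOW
  req#7 t=6s (window 0): DENY
  req#8 t=7s (window 0): DENY
  req#9 t=8s (window 0): DENY
  req#10 t=8s (window 0): DENY
  req#11 t=9s (window 1): ALLOW
  req#12 t=10s (window 1): ALLOW
  req#13 t=11s (window 1): ALLOW
  req#14 t=12s (window 1): ALLOW
  req#15 t=13s (window 1): ALLOW
  req#16 t=14s (window 1): ALLOW
  req#17 t=15s (window 1): DENY
  req#18 t=16s (window 1): DENY
  req#19 t=17s (window 1): DENY

Allowed counts by window: 6 6

Answer: 6 6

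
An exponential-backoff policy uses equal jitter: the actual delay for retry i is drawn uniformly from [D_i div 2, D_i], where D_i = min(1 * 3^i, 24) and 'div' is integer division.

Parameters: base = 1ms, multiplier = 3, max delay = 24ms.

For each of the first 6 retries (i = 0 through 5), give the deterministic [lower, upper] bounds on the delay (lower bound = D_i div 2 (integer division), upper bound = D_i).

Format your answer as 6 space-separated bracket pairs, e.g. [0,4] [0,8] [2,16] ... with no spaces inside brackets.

Computing bounds per retry:
  i=0: D_i=min(1*3^0,24)=1, bounds=[0,1]
  i=1: D_i=min(1*3^1,24)=3, bounds=[1,3]
  i=2: D_i=min(1*3^2,24)=9, bounds=[4,9]
  i=3: D_i=min(1*3^3,24)=24, bounds=[12,24]
  i=4: D_i=min(1*3^4,24)=24, bounds=[12,24]
  i=5: D_i=min(1*3^5,24)=24, bounds=[12,24]

Answer: [0,1] [1,3] [4,9] [12,24] [12,24] [12,24]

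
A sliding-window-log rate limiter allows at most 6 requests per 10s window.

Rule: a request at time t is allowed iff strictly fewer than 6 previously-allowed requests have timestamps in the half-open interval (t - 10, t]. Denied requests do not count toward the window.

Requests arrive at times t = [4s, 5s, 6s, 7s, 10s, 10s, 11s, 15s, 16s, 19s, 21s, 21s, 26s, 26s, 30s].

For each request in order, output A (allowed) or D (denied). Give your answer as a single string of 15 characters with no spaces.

Tracking allowed requests in the window:
  req#1 t=4s: ALLOW
  req#2 t=5s: ALLOW
  req#3 t=6s: ALLOW
  req#4 t=7s: ALLOW
  req#5 t=10s: ALLOW
  req#6 t=10s: ALLOW
  req#7 t=11s: DENY
  req#8 t=15s: ALLOW
  req#9 t=16s: ALLOW
  req#10 t=19s: ALLOW
  req#11 t=21s: ALLOW
  req#12 t=21s: ALLOW
  req#13 t=26s: ALLOW
  req#14 t=26s: ALLOW
  req#15 t=30s: ALLOW

Answer: AAAAAADAAAAAAAA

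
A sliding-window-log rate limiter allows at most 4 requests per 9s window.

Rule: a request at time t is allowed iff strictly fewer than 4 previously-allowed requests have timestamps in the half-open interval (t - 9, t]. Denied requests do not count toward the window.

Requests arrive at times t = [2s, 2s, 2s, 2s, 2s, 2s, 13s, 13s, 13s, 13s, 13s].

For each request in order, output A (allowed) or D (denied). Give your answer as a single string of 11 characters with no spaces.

Answer: AAAADDAAAAD

Derivation:
Tracking allowed requests in the window:
  req#1 t=2s: ALLOW
  req#2 t=2s: ALLOW
  req#3 t=2s: ALLOW
  req#4 t=2s: ALLOW
  req#5 t=2s: DENY
  req#6 t=2s: DENY
  req#7 t=13s: ALLOW
  req#8 t=13s: ALLOW
  req#9 t=13s: ALLOW
  req#10 t=13s: ALLOW
  req#11 t=13s: DENY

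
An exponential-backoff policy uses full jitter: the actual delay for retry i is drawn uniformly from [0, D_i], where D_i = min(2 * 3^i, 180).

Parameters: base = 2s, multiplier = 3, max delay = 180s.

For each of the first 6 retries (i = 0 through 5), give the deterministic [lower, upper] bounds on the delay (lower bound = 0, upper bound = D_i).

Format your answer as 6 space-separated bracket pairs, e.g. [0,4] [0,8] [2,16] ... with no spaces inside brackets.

Answer: [0,2] [0,6] [0,18] [0,54] [0,162] [0,180]

Derivation:
Computing bounds per retry:
  i=0: D_i=min(2*3^0,180)=2, bounds=[0,2]
  i=1: D_i=min(2*3^1,180)=6, bounds=[0,6]
  i=2: D_i=min(2*3^2,180)=18, bounds=[0,18]
  i=3: D_i=min(2*3^3,180)=54, bounds=[0,54]
  i=4: D_i=min(2*3^4,180)=162, bounds=[0,162]
  i=5: D_i=min(2*3^5,180)=180, bounds=[0,180]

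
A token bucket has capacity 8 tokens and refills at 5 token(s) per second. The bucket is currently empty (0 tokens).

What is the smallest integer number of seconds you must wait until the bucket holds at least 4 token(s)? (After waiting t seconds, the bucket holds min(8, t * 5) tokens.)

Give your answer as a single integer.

Need t * 5 >= 4, so t >= 4/5.
Smallest integer t = ceil(4/5) = 1.

Answer: 1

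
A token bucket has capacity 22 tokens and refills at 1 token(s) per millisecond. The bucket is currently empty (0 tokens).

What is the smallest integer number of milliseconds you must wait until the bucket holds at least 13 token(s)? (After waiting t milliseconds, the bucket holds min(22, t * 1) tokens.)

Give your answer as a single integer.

Need t * 1 >= 13, so t >= 13/1.
Smallest integer t = ceil(13/1) = 13.

Answer: 13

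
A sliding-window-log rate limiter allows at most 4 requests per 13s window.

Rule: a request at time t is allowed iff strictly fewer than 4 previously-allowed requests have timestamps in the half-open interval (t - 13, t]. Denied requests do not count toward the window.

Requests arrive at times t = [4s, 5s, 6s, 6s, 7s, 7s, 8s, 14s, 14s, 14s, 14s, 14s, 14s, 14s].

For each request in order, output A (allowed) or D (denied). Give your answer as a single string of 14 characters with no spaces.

Answer: AAAADDDDDDDDDD

Derivation:
Tracking allowed requests in the window:
  req#1 t=4s: ALLOW
  req#2 t=5s: ALLOW
  req#3 t=6s: ALLOW
  req#4 t=6s: ALLOW
  req#5 t=7s: DENY
  req#6 t=7s: DENY
  req#7 t=8s: DENY
  req#8 t=14s: DENY
  req#9 t=14s: DENY
  req#10 t=14s: DENY
  req#11 t=14s: DENY
  req#12 t=14s: DENY
  req#13 t=14s: DENY
  req#14 t=14s: DENY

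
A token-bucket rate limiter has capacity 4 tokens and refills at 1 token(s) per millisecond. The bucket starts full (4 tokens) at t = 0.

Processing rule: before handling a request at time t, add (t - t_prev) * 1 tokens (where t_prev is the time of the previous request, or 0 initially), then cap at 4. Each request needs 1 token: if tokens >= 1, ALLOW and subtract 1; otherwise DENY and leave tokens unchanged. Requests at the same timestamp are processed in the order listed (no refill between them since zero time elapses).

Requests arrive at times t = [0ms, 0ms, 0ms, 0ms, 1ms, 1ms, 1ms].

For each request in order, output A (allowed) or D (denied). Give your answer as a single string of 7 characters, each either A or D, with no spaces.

Simulating step by step:
  req#1 t=0ms: ALLOW
  req#2 t=0ms: ALLOW
  req#3 t=0ms: ALLOW
  req#4 t=0ms: ALLOW
  req#5 t=1ms: ALLOW
  req#6 t=1ms: DENY
  req#7 t=1ms: DENY

Answer: AAAAADD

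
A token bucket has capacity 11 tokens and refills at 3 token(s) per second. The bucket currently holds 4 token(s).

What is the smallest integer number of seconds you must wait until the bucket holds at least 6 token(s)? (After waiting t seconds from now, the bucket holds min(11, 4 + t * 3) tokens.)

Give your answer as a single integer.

Need 4 + t * 3 >= 6, so t >= 2/3.
Smallest integer t = ceil(2/3) = 1.

Answer: 1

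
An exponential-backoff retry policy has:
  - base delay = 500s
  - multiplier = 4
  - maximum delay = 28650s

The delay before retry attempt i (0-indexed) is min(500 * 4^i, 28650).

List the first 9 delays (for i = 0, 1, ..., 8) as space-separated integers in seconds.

Answer: 500 2000 8000 28650 28650 28650 28650 28650 28650

Derivation:
Computing each delay:
  i=0: min(500*4^0, 28650) = 500
  i=1: min(500*4^1, 28650) = 2000
  i=2: min(500*4^2, 28650) = 8000
  i=3: min(500*4^3, 28650) = 28650
  i=4: min(500*4^4, 28650) = 28650
  i=5: min(500*4^5, 28650) = 28650
  i=6: min(500*4^6, 28650) = 28650
  i=7: min(500*4^7, 28650) = 28650
  i=8: min(500*4^8, 28650) = 28650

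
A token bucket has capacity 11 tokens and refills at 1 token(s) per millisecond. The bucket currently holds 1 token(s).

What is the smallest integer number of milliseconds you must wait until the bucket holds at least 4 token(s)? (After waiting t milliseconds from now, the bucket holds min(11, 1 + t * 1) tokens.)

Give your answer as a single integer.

Need 1 + t * 1 >= 4, so t >= 3/1.
Smallest integer t = ceil(3/1) = 3.

Answer: 3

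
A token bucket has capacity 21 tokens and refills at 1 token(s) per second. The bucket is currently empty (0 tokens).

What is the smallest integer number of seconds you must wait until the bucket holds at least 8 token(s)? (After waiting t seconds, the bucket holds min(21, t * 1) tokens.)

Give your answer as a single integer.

Need t * 1 >= 8, so t >= 8/1.
Smallest integer t = ceil(8/1) = 8.

Answer: 8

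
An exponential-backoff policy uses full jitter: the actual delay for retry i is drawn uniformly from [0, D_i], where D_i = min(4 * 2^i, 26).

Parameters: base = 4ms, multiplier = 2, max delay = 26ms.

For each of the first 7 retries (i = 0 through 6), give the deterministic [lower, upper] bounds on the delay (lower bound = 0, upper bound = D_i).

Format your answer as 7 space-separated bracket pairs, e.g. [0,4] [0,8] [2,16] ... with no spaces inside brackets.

Computing bounds per retry:
  i=0: D_i=min(4*2^0,26)=4, bounds=[0,4]
  i=1: D_i=min(4*2^1,26)=8, bounds=[0,8]
  i=2: D_i=min(4*2^2,26)=16, bounds=[0,16]
  i=3: D_i=min(4*2^3,26)=26, bounds=[0,26]
  i=4: D_i=min(4*2^4,26)=26, bounds=[0,26]
  i=5: D_i=min(4*2^5,26)=26, bounds=[0,26]
  i=6: D_i=min(4*2^6,26)=26, bounds=[0,26]

Answer: [0,4] [0,8] [0,16] [0,26] [0,26] [0,26] [0,26]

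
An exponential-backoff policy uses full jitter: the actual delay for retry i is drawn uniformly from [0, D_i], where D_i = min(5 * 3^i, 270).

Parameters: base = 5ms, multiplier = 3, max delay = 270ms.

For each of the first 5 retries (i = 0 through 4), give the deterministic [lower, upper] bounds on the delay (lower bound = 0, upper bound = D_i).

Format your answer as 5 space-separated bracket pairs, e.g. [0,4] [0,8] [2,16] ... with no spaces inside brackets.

Answer: [0,5] [0,15] [0,45] [0,135] [0,270]

Derivation:
Computing bounds per retry:
  i=0: D_i=min(5*3^0,270)=5, bounds=[0,5]
  i=1: D_i=min(5*3^1,270)=15, bounds=[0,15]
  i=2: D_i=min(5*3^2,270)=45, bounds=[0,45]
  i=3: D_i=min(5*3^3,270)=135, bounds=[0,135]
  i=4: D_i=min(5*3^4,270)=270, bounds=[0,270]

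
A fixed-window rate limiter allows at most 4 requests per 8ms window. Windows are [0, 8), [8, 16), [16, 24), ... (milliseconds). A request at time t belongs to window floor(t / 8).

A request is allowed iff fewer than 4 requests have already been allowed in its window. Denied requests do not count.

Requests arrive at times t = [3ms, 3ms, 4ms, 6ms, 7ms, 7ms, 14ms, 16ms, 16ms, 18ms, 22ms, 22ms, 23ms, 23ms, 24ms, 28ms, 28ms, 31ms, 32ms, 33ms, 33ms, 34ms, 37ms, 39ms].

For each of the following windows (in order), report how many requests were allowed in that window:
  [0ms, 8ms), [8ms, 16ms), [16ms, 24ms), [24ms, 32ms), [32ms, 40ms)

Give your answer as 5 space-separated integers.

Processing requests:
  req#1 t=3ms (window 0): ALLOW
  req#2 t=3ms (window 0): ALLOW
  req#3 t=4ms (window 0): ALLOW
  req#4 t=6ms (window 0): ALLOW
  req#5 t=7ms (window 0): DENY
  req#6 t=7ms (window 0): DENY
  req#7 t=14ms (window 1): ALLOW
  req#8 t=16ms (window 2): ALLOW
  req#9 t=16ms (window 2): ALLOW
  req#10 t=18ms (window 2): ALLOW
  req#11 t=22ms (window 2): ALLOW
  req#12 t=22ms (window 2): DENY
  req#13 t=23ms (window 2): DENY
  req#14 t=23ms (window 2): DENY
  req#15 t=24ms (window 3): ALLOW
  req#16 t=28ms (window 3): ALLOW
  req#17 t=28ms (window 3): ALLOW
  req#18 t=31ms (window 3): ALLOW
  req#19 t=32ms (window 4): ALLOW
  req#20 t=33ms (window 4): ALLOW
  req#21 t=33ms (window 4): ALLOW
  req#22 t=34ms (window 4): ALLOW
  req#23 t=37ms (window 4): DENY
  req#24 t=39ms (window 4): DENY

Allowed counts by window: 4 1 4 4 4

Answer: 4 1 4 4 4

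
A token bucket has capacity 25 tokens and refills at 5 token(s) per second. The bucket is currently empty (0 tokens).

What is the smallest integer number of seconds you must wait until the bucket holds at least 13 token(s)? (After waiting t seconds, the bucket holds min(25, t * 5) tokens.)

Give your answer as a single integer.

Answer: 3

Derivation:
Need t * 5 >= 13, so t >= 13/5.
Smallest integer t = ceil(13/5) = 3.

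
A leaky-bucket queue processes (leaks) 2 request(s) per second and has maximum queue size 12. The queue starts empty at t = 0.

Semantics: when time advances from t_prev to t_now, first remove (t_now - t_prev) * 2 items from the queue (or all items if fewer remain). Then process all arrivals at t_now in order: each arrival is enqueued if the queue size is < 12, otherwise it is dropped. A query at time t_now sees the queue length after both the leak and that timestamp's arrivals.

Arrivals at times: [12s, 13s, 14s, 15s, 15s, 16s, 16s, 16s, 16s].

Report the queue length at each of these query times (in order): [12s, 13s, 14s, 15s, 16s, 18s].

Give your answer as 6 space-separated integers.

Answer: 1 1 1 2 4 0

Derivation:
Queue lengths at query times:
  query t=12s: backlog = 1
  query t=13s: backlog = 1
  query t=14s: backlog = 1
  query t=15s: backlog = 2
  query t=16s: backlog = 4
  query t=18s: backlog = 0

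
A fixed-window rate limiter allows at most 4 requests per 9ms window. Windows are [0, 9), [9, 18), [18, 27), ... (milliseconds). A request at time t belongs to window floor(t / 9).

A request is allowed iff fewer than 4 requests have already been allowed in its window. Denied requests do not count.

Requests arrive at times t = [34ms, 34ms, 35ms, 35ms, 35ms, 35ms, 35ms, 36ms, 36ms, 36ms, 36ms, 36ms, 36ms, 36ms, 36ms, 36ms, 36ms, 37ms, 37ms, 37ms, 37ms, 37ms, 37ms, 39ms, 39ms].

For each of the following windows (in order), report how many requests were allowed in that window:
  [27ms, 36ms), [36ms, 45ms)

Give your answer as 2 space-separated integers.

Processing requests:
  req#1 t=34ms (window 3): ALLOW
  req#2 t=34ms (window 3): ALLOW
  req#3 t=35ms (window 3): ALLOW
  req#4 t=35ms (window 3): ALLOW
  req#5 t=35ms (window 3): DENY
  req#6 t=35ms (window 3): DENY
  req#7 t=35ms (window 3): DENY
  req#8 t=36ms (window 4): ALLOW
  req#9 t=36ms (window 4): ALLOW
  req#10 t=36ms (window 4): ALLOW
  req#11 t=36ms (window 4): ALLOW
  req#12 t=36ms (window 4): DENY
  req#13 t=36ms (window 4): DENY
  req#14 t=36ms (window 4): DENY
  req#15 t=36ms (window 4): DENY
  req#16 t=36ms (window 4): DENY
  req#17 t=36ms (window 4): DENY
  req#18 t=37ms (window 4): DENY
  req#19 t=37ms (window 4): DENY
  req#20 t=37ms (window 4): DENY
  req#21 t=37ms (window 4): DENY
  req#22 t=37ms (window 4): DENY
  req#23 t=37ms (window 4): DENY
  req#24 t=39ms (window 4): DENY
  req#25 t=39ms (window 4): DENY

Allowed counts by window: 4 4

Answer: 4 4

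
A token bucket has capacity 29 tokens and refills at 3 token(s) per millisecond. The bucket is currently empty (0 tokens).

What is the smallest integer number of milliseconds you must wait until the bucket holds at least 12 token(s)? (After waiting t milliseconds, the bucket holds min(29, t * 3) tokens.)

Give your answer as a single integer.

Need t * 3 >= 12, so t >= 12/3.
Smallest integer t = ceil(12/3) = 4.

Answer: 4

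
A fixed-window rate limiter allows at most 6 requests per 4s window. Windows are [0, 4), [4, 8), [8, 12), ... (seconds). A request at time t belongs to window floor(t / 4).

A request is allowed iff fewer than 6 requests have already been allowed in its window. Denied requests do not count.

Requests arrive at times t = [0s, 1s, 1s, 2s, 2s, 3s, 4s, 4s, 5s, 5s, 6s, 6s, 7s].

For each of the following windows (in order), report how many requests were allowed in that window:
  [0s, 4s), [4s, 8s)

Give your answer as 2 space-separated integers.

Processing requests:
  req#1 t=0s (window 0): ALLOW
  req#2 t=1s (window 0): ALLOW
  req#3 t=1s (window 0): ALLOW
  req#4 t=2s (window 0): ALLOW
  req#5 t=2s (window 0): ALLOW
  req#6 t=3s (window 0): ALLOW
  req#7 t=4s (window 1): ALLOW
  req#8 t=4s (window 1): ALLOW
  req#9 t=5s (window 1): ALLOW
  req#10 t=5s (window 1): ALLOW
  req#11 t=6s (window 1): ALLOW
  req#12 t=6s (window 1): ALLOW
  req#13 t=7s (window 1): DENY

Allowed counts by window: 6 6

Answer: 6 6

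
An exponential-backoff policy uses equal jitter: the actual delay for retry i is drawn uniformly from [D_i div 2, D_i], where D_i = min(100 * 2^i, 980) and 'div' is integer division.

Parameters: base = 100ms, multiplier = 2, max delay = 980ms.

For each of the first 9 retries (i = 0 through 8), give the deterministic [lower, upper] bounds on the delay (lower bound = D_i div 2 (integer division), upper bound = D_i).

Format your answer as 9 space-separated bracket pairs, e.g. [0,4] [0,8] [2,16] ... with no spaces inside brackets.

Computing bounds per retry:
  i=0: D_i=min(100*2^0,980)=100, bounds=[50,100]
  i=1: D_i=min(100*2^1,980)=200, bounds=[100,200]
  i=2: D_i=min(100*2^2,980)=400, bounds=[200,400]
  i=3: D_i=min(100*2^3,980)=800, bounds=[400,800]
  i=4: D_i=min(100*2^4,980)=980, bounds=[490,980]
  i=5: D_i=min(100*2^5,980)=980, bounds=[490,980]
  i=6: D_i=min(100*2^6,980)=980, bounds=[490,980]
  i=7: D_i=min(100*2^7,980)=980, bounds=[490,980]
  i=8: D_i=min(100*2^8,980)=980, bounds=[490,980]

Answer: [50,100] [100,200] [200,400] [400,800] [490,980] [490,980] [490,980] [490,980] [490,980]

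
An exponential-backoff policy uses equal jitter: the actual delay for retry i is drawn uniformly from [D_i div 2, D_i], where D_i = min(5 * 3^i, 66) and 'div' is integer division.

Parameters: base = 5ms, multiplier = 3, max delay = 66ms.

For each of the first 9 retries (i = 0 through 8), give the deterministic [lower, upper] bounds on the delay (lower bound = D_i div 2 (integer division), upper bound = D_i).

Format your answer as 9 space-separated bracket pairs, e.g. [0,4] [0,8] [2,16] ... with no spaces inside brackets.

Computing bounds per retry:
  i=0: D_i=min(5*3^0,66)=5, bounds=[2,5]
  i=1: D_i=min(5*3^1,66)=15, bounds=[7,15]
  i=2: D_i=min(5*3^2,66)=45, bounds=[22,45]
  i=3: D_i=min(5*3^3,66)=66, bounds=[33,66]
  i=4: D_i=min(5*3^4,66)=66, bounds=[33,66]
  i=5: D_i=min(5*3^5,66)=66, bounds=[33,66]
  i=6: D_i=min(5*3^6,66)=66, bounds=[33,66]
  i=7: D_i=min(5*3^7,66)=66, bounds=[33,66]
  i=8: D_i=min(5*3^8,66)=66, bounds=[33,66]

Answer: [2,5] [7,15] [22,45] [33,66] [33,66] [33,66] [33,66] [33,66] [33,66]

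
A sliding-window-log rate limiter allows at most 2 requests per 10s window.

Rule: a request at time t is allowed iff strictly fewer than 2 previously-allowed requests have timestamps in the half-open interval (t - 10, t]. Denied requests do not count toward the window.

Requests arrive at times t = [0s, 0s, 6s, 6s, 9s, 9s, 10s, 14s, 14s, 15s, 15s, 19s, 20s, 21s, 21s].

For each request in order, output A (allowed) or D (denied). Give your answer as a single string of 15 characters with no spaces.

Answer: AADDDDAADDDDADD

Derivation:
Tracking allowed requests in the window:
  req#1 t=0s: ALLOW
  req#2 t=0s: ALLOW
  req#3 t=6s: DENY
  req#4 t=6s: DENY
  req#5 t=9s: DENY
  req#6 t=9s: DENY
  req#7 t=10s: ALLOW
  req#8 t=14s: ALLOW
  req#9 t=14s: DENY
  req#10 t=15s: DENY
  req#11 t=15s: DENY
  req#12 t=19s: DENY
  req#13 t=20s: ALLOW
  req#14 t=21s: DENY
  req#15 t=21s: DENY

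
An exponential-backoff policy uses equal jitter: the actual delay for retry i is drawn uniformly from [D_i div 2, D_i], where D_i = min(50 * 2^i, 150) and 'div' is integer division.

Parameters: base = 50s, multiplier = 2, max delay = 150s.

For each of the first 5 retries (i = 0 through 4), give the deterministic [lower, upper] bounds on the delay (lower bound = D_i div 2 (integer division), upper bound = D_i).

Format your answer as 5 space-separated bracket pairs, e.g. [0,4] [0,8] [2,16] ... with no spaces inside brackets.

Answer: [25,50] [50,100] [75,150] [75,150] [75,150]

Derivation:
Computing bounds per retry:
  i=0: D_i=min(50*2^0,150)=50, bounds=[25,50]
  i=1: D_i=min(50*2^1,150)=100, bounds=[50,100]
  i=2: D_i=min(50*2^2,150)=150, bounds=[75,150]
  i=3: D_i=min(50*2^3,150)=150, bounds=[75,150]
  i=4: D_i=min(50*2^4,150)=150, bounds=[75,150]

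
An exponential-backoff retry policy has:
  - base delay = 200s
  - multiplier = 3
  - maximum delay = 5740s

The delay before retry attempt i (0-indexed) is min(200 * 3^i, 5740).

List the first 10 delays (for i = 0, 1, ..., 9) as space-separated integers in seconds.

Answer: 200 600 1800 5400 5740 5740 5740 5740 5740 5740

Derivation:
Computing each delay:
  i=0: min(200*3^0, 5740) = 200
  i=1: min(200*3^1, 5740) = 600
  i=2: min(200*3^2, 5740) = 1800
  i=3: min(200*3^3, 5740) = 5400
  i=4: min(200*3^4, 5740) = 5740
  i=5: min(200*3^5, 5740) = 5740
  i=6: min(200*3^6, 5740) = 5740
  i=7: min(200*3^7, 5740) = 5740
  i=8: min(200*3^8, 5740) = 5740
  i=9: min(200*3^9, 5740) = 5740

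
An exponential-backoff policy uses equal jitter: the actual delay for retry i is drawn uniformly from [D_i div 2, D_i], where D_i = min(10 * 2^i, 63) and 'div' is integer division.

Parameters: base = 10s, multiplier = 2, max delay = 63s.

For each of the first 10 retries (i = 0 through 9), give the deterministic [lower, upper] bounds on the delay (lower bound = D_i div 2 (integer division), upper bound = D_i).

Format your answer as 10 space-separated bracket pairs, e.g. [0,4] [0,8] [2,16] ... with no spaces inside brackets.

Computing bounds per retry:
  i=0: D_i=min(10*2^0,63)=10, bounds=[5,10]
  i=1: D_i=min(10*2^1,63)=20, bounds=[10,20]
  i=2: D_i=min(10*2^2,63)=40, bounds=[20,40]
  i=3: D_i=min(10*2^3,63)=63, bounds=[31,63]
  i=4: D_i=min(10*2^4,63)=63, bounds=[31,63]
  i=5: D_i=min(10*2^5,63)=63, bounds=[31,63]
  i=6: D_i=min(10*2^6,63)=63, bounds=[31,63]
  i=7: D_i=min(10*2^7,63)=63, bounds=[31,63]
  i=8: D_i=min(10*2^8,63)=63, bounds=[31,63]
  i=9: D_i=min(10*2^9,63)=63, bounds=[31,63]

Answer: [5,10] [10,20] [20,40] [31,63] [31,63] [31,63] [31,63] [31,63] [31,63] [31,63]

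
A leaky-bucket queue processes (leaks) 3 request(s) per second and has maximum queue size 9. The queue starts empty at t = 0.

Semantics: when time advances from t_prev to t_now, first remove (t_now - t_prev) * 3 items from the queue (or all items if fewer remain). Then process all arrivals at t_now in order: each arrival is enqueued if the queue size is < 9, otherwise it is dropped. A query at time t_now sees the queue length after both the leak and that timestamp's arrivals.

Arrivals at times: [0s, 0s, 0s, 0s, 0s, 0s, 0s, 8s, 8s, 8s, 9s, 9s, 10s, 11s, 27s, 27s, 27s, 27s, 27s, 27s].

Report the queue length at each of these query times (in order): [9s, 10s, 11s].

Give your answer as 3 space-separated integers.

Answer: 2 1 1

Derivation:
Queue lengths at query times:
  query t=9s: backlog = 2
  query t=10s: backlog = 1
  query t=11s: backlog = 1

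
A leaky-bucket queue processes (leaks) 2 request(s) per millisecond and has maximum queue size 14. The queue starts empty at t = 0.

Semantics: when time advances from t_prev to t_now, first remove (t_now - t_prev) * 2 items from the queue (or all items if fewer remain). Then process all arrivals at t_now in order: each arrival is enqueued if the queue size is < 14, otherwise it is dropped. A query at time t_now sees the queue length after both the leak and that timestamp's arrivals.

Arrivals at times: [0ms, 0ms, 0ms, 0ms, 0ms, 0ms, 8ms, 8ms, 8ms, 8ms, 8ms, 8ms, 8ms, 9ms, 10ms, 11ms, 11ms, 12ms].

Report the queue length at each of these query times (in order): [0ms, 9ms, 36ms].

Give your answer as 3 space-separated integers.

Queue lengths at query times:
  query t=0ms: backlog = 6
  query t=9ms: backlog = 6
  query t=36ms: backlog = 0

Answer: 6 6 0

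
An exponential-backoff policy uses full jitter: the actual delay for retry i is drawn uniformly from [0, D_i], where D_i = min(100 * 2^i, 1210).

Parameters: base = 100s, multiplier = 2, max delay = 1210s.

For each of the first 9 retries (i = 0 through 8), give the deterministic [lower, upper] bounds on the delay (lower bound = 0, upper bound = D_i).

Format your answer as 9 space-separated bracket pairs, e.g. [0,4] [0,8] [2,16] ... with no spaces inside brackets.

Answer: [0,100] [0,200] [0,400] [0,800] [0,1210] [0,1210] [0,1210] [0,1210] [0,1210]

Derivation:
Computing bounds per retry:
  i=0: D_i=min(100*2^0,1210)=100, bounds=[0,100]
  i=1: D_i=min(100*2^1,1210)=200, bounds=[0,200]
  i=2: D_i=min(100*2^2,1210)=400, bounds=[0,400]
  i=3: D_i=min(100*2^3,1210)=800, bounds=[0,800]
  i=4: D_i=min(100*2^4,1210)=1210, bounds=[0,1210]
  i=5: D_i=min(100*2^5,1210)=1210, bounds=[0,1210]
  i=6: D_i=min(100*2^6,1210)=1210, bounds=[0,1210]
  i=7: D_i=min(100*2^7,1210)=1210, bounds=[0,1210]
  i=8: D_i=min(100*2^8,1210)=1210, bounds=[0,1210]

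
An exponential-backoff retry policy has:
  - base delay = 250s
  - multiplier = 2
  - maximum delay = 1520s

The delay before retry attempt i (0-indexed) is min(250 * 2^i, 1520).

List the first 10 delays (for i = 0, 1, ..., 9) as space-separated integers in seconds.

Answer: 250 500 1000 1520 1520 1520 1520 1520 1520 1520

Derivation:
Computing each delay:
  i=0: min(250*2^0, 1520) = 250
  i=1: min(250*2^1, 1520) = 500
  i=2: min(250*2^2, 1520) = 1000
  i=3: min(250*2^3, 1520) = 1520
  i=4: min(250*2^4, 1520) = 1520
  i=5: min(250*2^5, 1520) = 1520
  i=6: min(250*2^6, 1520) = 1520
  i=7: min(250*2^7, 1520) = 1520
  i=8: min(250*2^8, 1520) = 1520
  i=9: min(250*2^9, 1520) = 1520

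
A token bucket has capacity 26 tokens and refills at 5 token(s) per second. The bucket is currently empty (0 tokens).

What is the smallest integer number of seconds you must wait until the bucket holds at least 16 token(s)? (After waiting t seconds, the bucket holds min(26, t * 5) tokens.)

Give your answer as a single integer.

Need t * 5 >= 16, so t >= 16/5.
Smallest integer t = ceil(16/5) = 4.

Answer: 4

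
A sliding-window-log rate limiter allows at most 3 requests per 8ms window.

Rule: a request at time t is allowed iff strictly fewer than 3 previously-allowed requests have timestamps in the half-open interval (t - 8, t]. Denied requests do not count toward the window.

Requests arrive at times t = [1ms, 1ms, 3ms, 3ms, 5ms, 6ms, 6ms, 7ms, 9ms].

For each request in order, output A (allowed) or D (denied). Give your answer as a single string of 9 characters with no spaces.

Answer: AAADDDDDA

Derivation:
Tracking allowed requests in the window:
  req#1 t=1ms: ALLOW
  req#2 t=1ms: ALLOW
  req#3 t=3ms: ALLOW
  req#4 t=3ms: DENY
  req#5 t=5ms: DENY
  req#6 t=6ms: DENY
  req#7 t=6ms: DENY
  req#8 t=7ms: DENY
  req#9 t=9ms: ALLOW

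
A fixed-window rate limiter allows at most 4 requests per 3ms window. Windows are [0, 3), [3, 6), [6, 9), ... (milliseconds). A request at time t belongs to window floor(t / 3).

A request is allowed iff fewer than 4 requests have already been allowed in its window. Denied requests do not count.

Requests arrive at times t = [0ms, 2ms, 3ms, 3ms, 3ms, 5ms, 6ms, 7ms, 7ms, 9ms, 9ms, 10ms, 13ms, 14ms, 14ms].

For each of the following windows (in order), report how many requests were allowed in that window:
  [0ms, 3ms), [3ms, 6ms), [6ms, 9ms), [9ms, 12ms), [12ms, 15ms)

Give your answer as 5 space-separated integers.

Answer: 2 4 3 3 3

Derivation:
Processing requests:
  req#1 t=0ms (window 0): ALLOW
  req#2 t=2ms (window 0): ALLOW
  req#3 t=3ms (window 1): ALLOW
  req#4 t=3ms (window 1): ALLOW
  req#5 t=3ms (window 1): ALLOW
  req#6 t=5ms (window 1): ALLOW
  req#7 t=6ms (window 2): ALLOW
  req#8 t=7ms (window 2): ALLOW
  req#9 t=7ms (window 2): ALLOW
  req#10 t=9ms (window 3): ALLOW
  req#11 t=9ms (window 3): ALLOW
  req#12 t=10ms (window 3): ALLOW
  req#13 t=13ms (window 4): ALLOW
  req#14 t=14ms (window 4): ALLOW
  req#15 t=14ms (window 4): ALLOW

Allowed counts by window: 2 4 3 3 3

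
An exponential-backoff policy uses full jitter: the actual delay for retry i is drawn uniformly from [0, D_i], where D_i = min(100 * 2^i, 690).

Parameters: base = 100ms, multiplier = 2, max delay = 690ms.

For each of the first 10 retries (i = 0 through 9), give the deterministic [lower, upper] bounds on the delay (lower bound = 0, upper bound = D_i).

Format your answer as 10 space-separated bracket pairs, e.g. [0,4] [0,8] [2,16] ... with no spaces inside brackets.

Computing bounds per retry:
  i=0: D_i=min(100*2^0,690)=100, bounds=[0,100]
  i=1: D_i=min(100*2^1,690)=200, bounds=[0,200]
  i=2: D_i=min(100*2^2,690)=400, bounds=[0,400]
  i=3: D_i=min(100*2^3,690)=690, bounds=[0,690]
  i=4: D_i=min(100*2^4,690)=690, bounds=[0,690]
  i=5: D_i=min(100*2^5,690)=690, bounds=[0,690]
  i=6: D_i=min(100*2^6,690)=690, bounds=[0,690]
  i=7: D_i=min(100*2^7,690)=690, bounds=[0,690]
  i=8: D_i=min(100*2^8,690)=690, bounds=[0,690]
  i=9: D_i=min(100*2^9,690)=690, bounds=[0,690]

Answer: [0,100] [0,200] [0,400] [0,690] [0,690] [0,690] [0,690] [0,690] [0,690] [0,690]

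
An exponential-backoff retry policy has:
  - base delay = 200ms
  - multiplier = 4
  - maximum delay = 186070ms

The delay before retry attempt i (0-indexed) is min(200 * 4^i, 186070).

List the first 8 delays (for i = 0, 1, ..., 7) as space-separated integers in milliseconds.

Answer: 200 800 3200 12800 51200 186070 186070 186070

Derivation:
Computing each delay:
  i=0: min(200*4^0, 186070) = 200
  i=1: min(200*4^1, 186070) = 800
  i=2: min(200*4^2, 186070) = 3200
  i=3: min(200*4^3, 186070) = 12800
  i=4: min(200*4^4, 186070) = 51200
  i=5: min(200*4^5, 186070) = 186070
  i=6: min(200*4^6, 186070) = 186070
  i=7: min(200*4^7, 186070) = 186070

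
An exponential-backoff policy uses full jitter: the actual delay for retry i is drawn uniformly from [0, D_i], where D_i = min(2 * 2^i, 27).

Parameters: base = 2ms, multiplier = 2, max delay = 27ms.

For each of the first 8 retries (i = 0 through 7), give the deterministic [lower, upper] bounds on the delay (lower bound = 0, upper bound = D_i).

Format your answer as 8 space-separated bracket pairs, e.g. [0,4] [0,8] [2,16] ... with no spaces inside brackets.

Answer: [0,2] [0,4] [0,8] [0,16] [0,27] [0,27] [0,27] [0,27]

Derivation:
Computing bounds per retry:
  i=0: D_i=min(2*2^0,27)=2, bounds=[0,2]
  i=1: D_i=min(2*2^1,27)=4, bounds=[0,4]
  i=2: D_i=min(2*2^2,27)=8, bounds=[0,8]
  i=3: D_i=min(2*2^3,27)=16, bounds=[0,16]
  i=4: D_i=min(2*2^4,27)=27, bounds=[0,27]
  i=5: D_i=min(2*2^5,27)=27, bounds=[0,27]
  i=6: D_i=min(2*2^6,27)=27, bounds=[0,27]
  i=7: D_i=min(2*2^7,27)=27, bounds=[0,27]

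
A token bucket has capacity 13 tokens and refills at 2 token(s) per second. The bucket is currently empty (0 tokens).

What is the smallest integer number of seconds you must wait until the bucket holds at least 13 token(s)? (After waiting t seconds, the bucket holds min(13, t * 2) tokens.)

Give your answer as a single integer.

Need t * 2 >= 13, so t >= 13/2.
Smallest integer t = ceil(13/2) = 7.

Answer: 7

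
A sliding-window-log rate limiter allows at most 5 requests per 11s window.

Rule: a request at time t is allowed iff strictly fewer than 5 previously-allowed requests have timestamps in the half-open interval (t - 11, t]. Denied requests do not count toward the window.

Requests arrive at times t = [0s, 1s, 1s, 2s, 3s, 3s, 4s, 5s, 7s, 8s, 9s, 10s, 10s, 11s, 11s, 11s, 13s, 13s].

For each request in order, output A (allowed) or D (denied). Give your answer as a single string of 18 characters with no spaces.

Answer: AAAAADDDDDDDDADDAA

Derivation:
Tracking allowed requests in the window:
  req#1 t=0s: ALLOW
  req#2 t=1s: ALLOW
  req#3 t=1s: ALLOW
  req#4 t=2s: ALLOW
  req#5 t=3s: ALLOW
  req#6 t=3s: DENY
  req#7 t=4s: DENY
  req#8 t=5s: DENY
  req#9 t=7s: DENY
  req#10 t=8s: DENY
  req#11 t=9s: DENY
  req#12 t=10s: DENY
  req#13 t=10s: DENY
  req#14 t=11s: ALLOW
  req#15 t=11s: DENY
  req#16 t=11s: DENY
  req#17 t=13s: ALLOW
  req#18 t=13s: ALLOW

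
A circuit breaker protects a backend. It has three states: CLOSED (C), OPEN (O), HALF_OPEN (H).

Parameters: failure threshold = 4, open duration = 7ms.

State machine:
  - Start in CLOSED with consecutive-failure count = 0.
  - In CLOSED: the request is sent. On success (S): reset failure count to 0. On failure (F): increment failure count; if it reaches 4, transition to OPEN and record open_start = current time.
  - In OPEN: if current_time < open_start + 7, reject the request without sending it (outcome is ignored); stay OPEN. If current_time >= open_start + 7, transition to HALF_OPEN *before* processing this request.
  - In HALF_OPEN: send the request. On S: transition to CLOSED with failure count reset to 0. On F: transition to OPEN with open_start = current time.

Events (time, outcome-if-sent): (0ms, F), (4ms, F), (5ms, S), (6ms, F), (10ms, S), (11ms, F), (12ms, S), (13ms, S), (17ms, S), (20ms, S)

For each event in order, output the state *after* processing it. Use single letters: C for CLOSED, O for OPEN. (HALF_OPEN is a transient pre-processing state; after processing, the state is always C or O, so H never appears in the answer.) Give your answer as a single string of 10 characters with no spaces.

Answer: CCCCCCCCCC

Derivation:
State after each event:
  event#1 t=0ms outcome=F: state=CLOSED
  event#2 t=4ms outcome=F: state=CLOSED
  event#3 t=5ms outcome=S: state=CLOSED
  event#4 t=6ms outcome=F: state=CLOSED
  event#5 t=10ms outcome=S: state=CLOSED
  event#6 t=11ms outcome=F: state=CLOSED
  event#7 t=12ms outcome=S: state=CLOSED
  event#8 t=13ms outcome=S: state=CLOSED
  event#9 t=17ms outcome=S: state=CLOSED
  event#10 t=20ms outcome=S: state=CLOSED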